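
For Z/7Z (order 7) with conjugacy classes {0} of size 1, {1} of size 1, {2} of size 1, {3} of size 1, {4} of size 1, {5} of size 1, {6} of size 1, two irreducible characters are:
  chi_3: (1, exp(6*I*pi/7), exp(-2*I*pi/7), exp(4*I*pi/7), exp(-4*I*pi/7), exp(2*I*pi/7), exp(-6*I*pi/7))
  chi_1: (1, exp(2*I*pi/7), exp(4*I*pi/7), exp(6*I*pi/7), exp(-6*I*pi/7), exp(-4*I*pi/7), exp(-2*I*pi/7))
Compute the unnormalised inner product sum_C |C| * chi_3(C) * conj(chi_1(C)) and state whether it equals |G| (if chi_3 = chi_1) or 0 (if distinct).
Sum = 0; so <chi_3, chi_1> = 0 (distinct irreducibles are orthogonal).

Explanation: Compute term by term over conjugacy classes (|C| * chi_3(C) * conj(chi_1(C))):
  1*(1)*conj(1) + 1*(exp(6*I*pi/7))*conj(exp(2*I*pi/7)) + 1*(exp(-2*I*pi/7))*conj(exp(4*I*pi/7)) + 1*(exp(4*I*pi/7))*conj(exp(6*I*pi/7)) + 1*(exp(-4*I*pi/7))*conj(exp(-6*I*pi/7)) + 1*(exp(2*I*pi/7))*conj(exp(-4*I*pi/7)) + 1*(exp(-6*I*pi/7))*conj(exp(-2*I*pi/7))
  = (1) + (exp(4*I*pi/7)) + (exp(-6*I*pi/7)) + (exp(-2*I*pi/7)) + (exp(2*I*pi/7)) + (exp(6*I*pi/7)) + (exp(-4*I*pi/7))
  = 0.
(Exp terms are combined using exp(i*s)*conj(exp(i*t)) = exp(i*(s-t)), and sums of them are collapsed using the identity that for every m > 1 the m distinct m-th roots of unity sum to 0, e.g. 1 + exp(2*I*pi/3) + exp(-2*I*pi/3) = 0.)
Dividing by |G| = 7 gives 0/7 = 0, matching the row-orthogonality relation <chi_3, chi_1> = [chi_3 = chi_1].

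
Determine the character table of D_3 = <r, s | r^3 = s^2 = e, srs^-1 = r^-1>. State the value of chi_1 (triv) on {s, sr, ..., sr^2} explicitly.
Conjugacy classes: {e} of size 1, {r^1, r^2} of size 2, {s, sr, ..., sr^2} of size 3.
Character table:
  irrep \ class              {e} (size 1)  {r^1, r^2} (size 2)  {s, sr, ..., sr^2} (size 3)
  chi_1 (triv)               1             1                    1                          
  chi_2 (sign: r->1, s->-1)  1             1                    -1                         
  chi_3 (2d, j=1)            2             -1                   0                          

Spot check: chi_1 (triv) on {s, sr, ..., sr^2} = 1.

Proof sketch: D_3 has order 2*3 = 6 with 3 conjugacy classes, hence 3 irreducibles. Sum of squared dims 1 + 1 + 4 = 6 = |G|. Linear characters come from the abelianisation; the 2-dimensional irreps have character r^k -> 2*cos(2*pi*j*k/3), reflections -> 0.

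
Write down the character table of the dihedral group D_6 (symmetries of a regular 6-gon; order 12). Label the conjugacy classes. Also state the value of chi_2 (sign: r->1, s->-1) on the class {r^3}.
Conjugacy classes: {e} of size 1, {r^3} of size 1, {r^1, r^5} of size 2, {r^2, r^4} of size 2, {s, sr^2, ...} of size 3, {sr, sr^3, ...} of size 3.
Character table:
  irrep \ class              {e} (size 1)  {r^3} (size 1)  {r^1, r^5} (size 2)  {r^2, r^4} (size 2)  {s, sr^2, ...} (size 3)  {sr, sr^3, ...} (size 3)
  chi_1 (triv)               1             1               1                    1                    1                        1                       
  chi_2 (sign: r->1, s->-1)  1             1               1                    1                    -1                       -1                      
  chi_3 (r->-1, s->1)        1             -1              -1                   1                    1                        -1                      
  chi_4 (r->-1, s->-1)       1             -1              -1                   1                    -1                       1                       
  chi_5 (2d, j=1)            2             -2              1                    -1                   0                        0                       
  chi_6 (2d, j=2)            2             2               -1                   -1                   0                        0                       

Spot check: chi_2 (sign: r->1, s->-1) on {r^3} = 1.

Justification: D_6 has order 2*6 = 12 with 6 conjugacy classes, hence 6 irreducibles. Sum of squared dims 1 + 1 + 1 + 1 + 4 + 4 = 12 = |G|. Linear characters come from the abelianisation; the 2-dimensional irreps have character r^k -> 2*cos(2*pi*j*k/6), reflections -> 0.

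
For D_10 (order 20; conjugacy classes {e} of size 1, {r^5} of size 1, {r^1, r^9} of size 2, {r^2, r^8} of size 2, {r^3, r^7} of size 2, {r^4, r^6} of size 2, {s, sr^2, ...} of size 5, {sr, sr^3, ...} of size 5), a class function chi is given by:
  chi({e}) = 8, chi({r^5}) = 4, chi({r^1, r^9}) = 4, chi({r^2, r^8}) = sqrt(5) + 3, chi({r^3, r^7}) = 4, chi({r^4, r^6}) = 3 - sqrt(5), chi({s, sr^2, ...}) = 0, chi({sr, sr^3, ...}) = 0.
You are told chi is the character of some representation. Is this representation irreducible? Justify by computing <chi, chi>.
Not irreducible (reducible): <chi, chi> = 10 > 1.

Solution. <chi, chi> = (1/|G|) sum_C |C| * |chi(C)|^2 = (1/20)[1*|8|^2 + 1*|4|^2 + 2*|4|^2 + 2*|sqrt(5) + 3|^2 + 2*|4|^2 + 2*|3 - sqrt(5)|^2 + 5*|0|^2 + 5*|0|^2]
  = (1/20)[(64) + (16) + (32) + (12*sqrt(5) + 28) + (32) + (28 - 12*sqrt(5)) + (0) + (0)] = 200/20 = 10.
A character is irreducible iff <chi, chi> = 1, so this representation is reducible.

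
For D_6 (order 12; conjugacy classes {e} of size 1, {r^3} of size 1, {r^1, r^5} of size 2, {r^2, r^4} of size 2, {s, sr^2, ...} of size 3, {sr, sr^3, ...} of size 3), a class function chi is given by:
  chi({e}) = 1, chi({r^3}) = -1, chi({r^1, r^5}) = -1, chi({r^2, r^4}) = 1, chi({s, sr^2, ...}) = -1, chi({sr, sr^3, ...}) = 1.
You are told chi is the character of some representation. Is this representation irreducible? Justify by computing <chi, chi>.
Irreducible: <chi, chi> = 1.

Argument: <chi, chi> = (1/|G|) sum_C |C| * |chi(C)|^2 = (1/12)[1*|1|^2 + 1*|-1|^2 + 2*|-1|^2 + 2*|1|^2 + 3*|-1|^2 + 3*|1|^2]
  = (1/12)[(1) + (1) + (2) + (2) + (3) + (3)] = 12/12 = 1.
A character is irreducible iff <chi, chi> = 1, so this representation is irreducible.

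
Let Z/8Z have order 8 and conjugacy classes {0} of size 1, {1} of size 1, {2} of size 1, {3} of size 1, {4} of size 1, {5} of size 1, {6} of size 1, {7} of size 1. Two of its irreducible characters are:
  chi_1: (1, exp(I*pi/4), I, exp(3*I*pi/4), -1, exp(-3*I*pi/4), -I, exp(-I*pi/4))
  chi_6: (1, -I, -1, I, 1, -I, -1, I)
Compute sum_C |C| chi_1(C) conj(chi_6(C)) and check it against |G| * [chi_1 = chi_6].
Sum = 0; so <chi_1, chi_6> = 0 (distinct irreducibles are orthogonal).

Why: Compute term by term over conjugacy classes (|C| * chi_1(C) * conj(chi_6(C))):
  1*(1)*conj(1) + 1*(exp(I*pi/4))*conj(-I) + 1*(I)*conj(-1) + 1*(exp(3*I*pi/4))*conj(I) + 1*(-1)*conj(1) + 1*(exp(-3*I*pi/4))*conj(-I) + 1*(-I)*conj(-1) + 1*(exp(-I*pi/4))*conj(I)
  = (1) + (exp(3*I*pi/4)) + (-I) + (-exp(-3*I*pi/4)) + (-1) + (exp(-I*pi/4)) + (I) + (-exp(I*pi/4))
  = 0.
(Exp terms are combined using exp(i*s)*conj(exp(i*t)) = exp(i*(s-t)), and sums of them are collapsed using the identity that for every m > 1 the m distinct m-th roots of unity sum to 0, e.g. 1 + exp(2*I*pi/3) + exp(-2*I*pi/3) = 0.)
Dividing by |G| = 8 gives 0/8 = 0, matching the row-orthogonality relation <chi_1, chi_6> = [chi_1 = chi_6].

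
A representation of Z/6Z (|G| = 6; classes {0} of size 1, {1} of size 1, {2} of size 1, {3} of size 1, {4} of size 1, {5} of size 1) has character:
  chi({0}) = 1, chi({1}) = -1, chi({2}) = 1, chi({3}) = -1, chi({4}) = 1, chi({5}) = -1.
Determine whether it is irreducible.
Irreducible: <chi, chi> = 1.

Argument: <chi, chi> = (1/|G|) sum_C |C| * |chi(C)|^2 = (1/6)[1*|1|^2 + 1*|-1|^2 + 1*|1|^2 + 1*|-1|^2 + 1*|1|^2 + 1*|-1|^2]
  = (1/6)[(1) + (1) + (1) + (1) + (1) + (1)] = 6/6 = 1.
(Exp terms are combined using exp(i*s)*conj(exp(i*t)) = exp(i*(s-t)), and sums of them are collapsed using the identity that for every m > 1 the m distinct m-th roots of unity sum to 0, e.g. 1 + exp(2*I*pi/3) + exp(-2*I*pi/3) = 0.)
A character is irreducible iff <chi, chi> = 1, so this representation is irreducible.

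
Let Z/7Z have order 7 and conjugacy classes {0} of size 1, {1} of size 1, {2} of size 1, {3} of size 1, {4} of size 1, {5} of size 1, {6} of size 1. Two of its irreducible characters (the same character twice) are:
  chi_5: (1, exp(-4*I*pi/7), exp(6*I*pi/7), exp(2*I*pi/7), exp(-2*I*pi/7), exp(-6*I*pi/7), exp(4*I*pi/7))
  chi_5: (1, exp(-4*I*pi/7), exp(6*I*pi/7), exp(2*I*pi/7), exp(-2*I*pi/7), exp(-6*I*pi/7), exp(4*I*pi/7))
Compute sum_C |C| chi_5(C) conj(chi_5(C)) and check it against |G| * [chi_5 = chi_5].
Sum = 7 = |G| = 7; so <chi_5, chi_5> = 1 (norm-1 confirms irreducibility).

Compute term by term over conjugacy classes (|C| * chi_5(C) * conj(chi_5(C))):
  1*(1)*conj(1) + 1*(exp(-4*I*pi/7))*conj(exp(-4*I*pi/7)) + 1*(exp(6*I*pi/7))*conj(exp(6*I*pi/7)) + 1*(exp(2*I*pi/7))*conj(exp(2*I*pi/7)) + 1*(exp(-2*I*pi/7))*conj(exp(-2*I*pi/7)) + 1*(exp(-6*I*pi/7))*conj(exp(-6*I*pi/7)) + 1*(exp(4*I*pi/7))*conj(exp(4*I*pi/7))
  = (1) + (1) + (1) + (1) + (1) + (1) + (1)
  = 7.
(Exp terms are combined using exp(i*s)*conj(exp(i*t)) = exp(i*(s-t)), and sums of them are collapsed using the identity that for every m > 1 the m distinct m-th roots of unity sum to 0, e.g. 1 + exp(2*I*pi/3) + exp(-2*I*pi/3) = 0.)
Dividing by |G| = 7 gives 7/7 = 1, matching the row-orthogonality relation <chi_5, chi_5> = [chi_5 = chi_5].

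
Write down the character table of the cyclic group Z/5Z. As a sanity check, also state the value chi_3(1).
Character table of Z/5Z (irreps indexed chi_0,...,chi_4 with chi_k(m) = zeta_5^(k*m), zeta_5 = exp(2*pi*i/5)):
  irrep \ class  {0} (size 1)  {1} (size 1)    {2} (size 1)    {3} (size 1)    {4} (size 1)  
  chi_0          1             1               1               1               1             
  chi_1          1             exp(2*I*pi/5)   exp(4*I*pi/5)   exp(-4*I*pi/5)  exp(-2*I*pi/5)
  chi_2          1             exp(4*I*pi/5)   exp(-2*I*pi/5)  exp(2*I*pi/5)   exp(-4*I*pi/5)
  chi_3          1             exp(-4*I*pi/5)  exp(2*I*pi/5)   exp(-2*I*pi/5)  exp(4*I*pi/5) 
  chi_4          1             exp(-2*I*pi/5)  exp(-4*I*pi/5)  exp(4*I*pi/5)   exp(2*I*pi/5) 

Spot check: chi_3(1) = zeta_5^(3*1) = zeta_5^3 = exp(-4*I*pi/5).

Justification: Z/5Z is abelian, so all 5 irreducible complex representations are 1-dimensional. They are given by chi_k(m) = zeta_5^(k*m) for k = 0,...,4. Row orthogonality: sum_m chi_k(m) conj(chi_l(m)) = 5 * [k = l].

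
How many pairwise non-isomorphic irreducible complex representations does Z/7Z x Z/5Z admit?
35

Solution. The number of irreducible complex representations of a finite group equals its number of conjugacy classes. Z/7Z x Z/5Z is abelian of order 35, so every element is its own conjugacy class: 35 classes, so Z/7Z x Z/5Z (order 35) has exactly 35 irreducible complex representations.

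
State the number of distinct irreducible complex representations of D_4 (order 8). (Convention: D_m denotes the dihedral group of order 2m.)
5

The number of irreducible complex representations of a finite group equals its number of conjugacy classes. D_4 has 5 conjugacy classes (n/2 + 3 for n even), so D_4 (order 8) has exactly 5 irreducible complex representations.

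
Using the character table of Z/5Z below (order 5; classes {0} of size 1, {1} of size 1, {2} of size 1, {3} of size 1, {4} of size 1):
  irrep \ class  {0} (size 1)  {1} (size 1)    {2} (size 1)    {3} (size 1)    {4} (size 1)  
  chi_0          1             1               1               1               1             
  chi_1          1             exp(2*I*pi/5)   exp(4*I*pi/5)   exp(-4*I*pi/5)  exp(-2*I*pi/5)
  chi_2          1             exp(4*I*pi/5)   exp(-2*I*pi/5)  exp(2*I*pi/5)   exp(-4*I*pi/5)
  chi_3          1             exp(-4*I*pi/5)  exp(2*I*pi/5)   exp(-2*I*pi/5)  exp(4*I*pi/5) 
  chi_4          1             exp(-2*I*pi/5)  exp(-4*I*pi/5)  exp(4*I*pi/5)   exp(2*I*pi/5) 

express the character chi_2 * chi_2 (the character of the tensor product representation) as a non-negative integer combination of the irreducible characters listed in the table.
chi_2 tensor chi_2 = chi_4 (all other irreducibles have multiplicity 0).

Justification: The character of a tensor product is the pointwise product (chi_2 * chi_2)(C) = chi_2(C) * chi_2(C):
  {0}: (1)*(1), {1}: (exp(4*I*pi/5))*(exp(4*I*pi/5)), {2}: (exp(-2*I*pi/5))*(exp(-2*I*pi/5)), {3}: (exp(2*I*pi/5))*(exp(2*I*pi/5)), {4}: (exp(-4*I*pi/5))*(exp(-4*I*pi/5))
so (chi_2 * chi_2) takes values
  {0} -> 1, {1} -> exp(-2*I*pi/5), {2} -> exp(-4*I*pi/5), {3} -> exp(4*I*pi/5), {4} -> exp(2*I*pi/5).
Now take the inner product of this character with each irreducible chi from the table, <chi_2*chi_2, chi> = (1/5) sum_C |C| (chi_2*chi_2)(C) conj(chi(C)):
  <chi_2*chi_2, chi_0> = (1/5)[1*(1)*conj(1) + 1*(exp(-2*I*pi/5))*conj(1) + 1*(exp(-4*I*pi/5))*conj(1) + 1*(exp(4*I*pi/5))*conj(1) + 1*(exp(2*I*pi/5))*conj(1)]
      = (1/5)[(1) + (exp(-2*I*pi/5)) + (exp(-4*I*pi/5)) + (exp(4*I*pi/5)) + (exp(2*I*pi/5))] = 0/5 = 0
  <chi_2*chi_2, chi_1> = (1/5)[1*(1)*conj(1) + 1*(exp(-2*I*pi/5))*conj(exp(2*I*pi/5)) + 1*(exp(-4*I*pi/5))*conj(exp(4*I*pi/5)) + 1*(exp(4*I*pi/5))*conj(exp(-4*I*pi/5)) + 1*(exp(2*I*pi/5))*conj(exp(-2*I*pi/5))]
      = (1/5)[(1) + (exp(-4*I*pi/5)) + (exp(2*I*pi/5)) + (exp(-2*I*pi/5)) + (exp(4*I*pi/5))] = 0/5 = 0
  <chi_2*chi_2, chi_2> = (1/5)[1*(1)*conj(1) + 1*(exp(-2*I*pi/5))*conj(exp(4*I*pi/5)) + 1*(exp(-4*I*pi/5))*conj(exp(-2*I*pi/5)) + 1*(exp(4*I*pi/5))*conj(exp(2*I*pi/5)) + 1*(exp(2*I*pi/5))*conj(exp(-4*I*pi/5))]
      = (1/5)[(1) + (exp(4*I*pi/5)) + (exp(-2*I*pi/5)) + (exp(2*I*pi/5)) + (exp(-4*I*pi/5))] = 0/5 = 0
  <chi_2*chi_2, chi_3> = (1/5)[1*(1)*conj(1) + 1*(exp(-2*I*pi/5))*conj(exp(-4*I*pi/5)) + 1*(exp(-4*I*pi/5))*conj(exp(2*I*pi/5)) + 1*(exp(4*I*pi/5))*conj(exp(-2*I*pi/5)) + 1*(exp(2*I*pi/5))*conj(exp(4*I*pi/5))]
      = (1/5)[(1) + (exp(2*I*pi/5)) + (exp(4*I*pi/5)) + (exp(-4*I*pi/5)) + (exp(-2*I*pi/5))] = 0/5 = 0
  <chi_2*chi_2, chi_4> = (1/5)[1*(1)*conj(1) + 1*(exp(-2*I*pi/5))*conj(exp(-2*I*pi/5)) + 1*(exp(-4*I*pi/5))*conj(exp(-4*I*pi/5)) + 1*(exp(4*I*pi/5))*conj(exp(4*I*pi/5)) + 1*(exp(2*I*pi/5))*conj(exp(2*I*pi/5))]
      = (1/5)[(1) + (1) + (1) + (1) + (1)] = 5/5 = 1
(Exp terms are combined using exp(i*s)*conj(exp(i*t)) = exp(i*(s-t)), and sums of them are collapsed using the identity that for every m > 1 the m distinct m-th roots of unity sum to 0, e.g. 1 + exp(2*I*pi/3) + exp(-2*I*pi/3) = 0.)
Hence the multiplicities are chi_4: 1. Dimension check: dim(chi_2)*dim(chi_2) = 1*1 = 1 and sum (mult * dim) = 1*1 = 1.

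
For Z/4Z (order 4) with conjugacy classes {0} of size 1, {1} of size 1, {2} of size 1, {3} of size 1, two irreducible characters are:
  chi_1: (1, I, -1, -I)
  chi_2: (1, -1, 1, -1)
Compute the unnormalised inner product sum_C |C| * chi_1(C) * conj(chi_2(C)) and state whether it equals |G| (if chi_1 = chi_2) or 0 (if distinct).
Sum = 0; so <chi_1, chi_2> = 0 (distinct irreducibles are orthogonal).

Explanation: Compute term by term over conjugacy classes (|C| * chi_1(C) * conj(chi_2(C))):
  1*(1)*conj(1) + 1*(I)*conj(-1) + 1*(-1)*conj(1) + 1*(-I)*conj(-1)
  = (1) + (-I) + (-1) + (I)
  = 0.
(Exp terms are combined using exp(i*s)*conj(exp(i*t)) = exp(i*(s-t)), and sums of them are collapsed using the identity that for every m > 1 the m distinct m-th roots of unity sum to 0, e.g. 1 + exp(2*I*pi/3) + exp(-2*I*pi/3) = 0.)
Dividing by |G| = 4 gives 0/4 = 0, matching the row-orthogonality relation <chi_1, chi_2> = [chi_1 = chi_2].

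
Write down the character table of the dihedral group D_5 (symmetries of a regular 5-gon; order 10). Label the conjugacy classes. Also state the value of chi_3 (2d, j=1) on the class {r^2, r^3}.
Conjugacy classes: {e} of size 1, {r^1, r^4} of size 2, {r^2, r^3} of size 2, {s, sr, ..., sr^4} of size 5.
Character table:
  irrep \ class              {e} (size 1)  {r^1, r^4} (size 2)  {r^2, r^3} (size 2)  {s, sr, ..., sr^4} (size 5)
  chi_1 (triv)               1             1                    1                    1                          
  chi_2 (sign: r->1, s->-1)  1             1                    1                    -1                         
  chi_3 (2d, j=1)            2             -1/2 + sqrt(5)/2     -sqrt(5)/2 - 1/2     0                          
  chi_4 (2d, j=2)            2             -sqrt(5)/2 - 1/2     -1/2 + sqrt(5)/2     0                          

Spot check: chi_3 (2d, j=1) on {r^2, r^3} = -sqrt(5)/2 - 1/2.

Why: D_5 has order 2*5 = 10 with 4 conjugacy classes, hence 4 irreducibles. Sum of squared dims 1 + 1 + 4 + 4 = 10 = |G|. Linear characters come from the abelianisation; the 2-dimensional irreps have character r^k -> 2*cos(2*pi*j*k/5), reflections -> 0.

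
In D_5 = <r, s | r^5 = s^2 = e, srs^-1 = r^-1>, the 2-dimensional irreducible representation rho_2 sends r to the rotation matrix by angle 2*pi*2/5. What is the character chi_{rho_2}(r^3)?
chi_{rho_2}(r^3) = 2*cos(2*pi*2*3/5) = -1/2 + sqrt(5)/2

Argument: rho_2(r^3) is rotation by angle 2*pi*2*3/5, whose trace is 2*cos(2*pi*2*3/5) = -1/2 + sqrt(5)/2.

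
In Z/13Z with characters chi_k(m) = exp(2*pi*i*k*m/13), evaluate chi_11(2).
chi_11(2) = zeta_13^22 = exp(-8*I*pi/13)

Solution. chi_11(2) = zeta_13^(11*2) = zeta_13^22. Since zeta_13^13 = 1, this equals zeta_13^9 = exp(2*pi*i*9/13) = exp(-8*I*pi/13).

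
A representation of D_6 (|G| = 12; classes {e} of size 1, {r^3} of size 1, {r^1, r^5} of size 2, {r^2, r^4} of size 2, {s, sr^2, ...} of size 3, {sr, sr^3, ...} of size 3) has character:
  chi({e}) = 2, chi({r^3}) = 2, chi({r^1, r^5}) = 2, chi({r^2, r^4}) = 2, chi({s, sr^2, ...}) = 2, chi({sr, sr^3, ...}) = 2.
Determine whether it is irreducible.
Not irreducible (reducible): <chi, chi> = 4 > 1.

Working: <chi, chi> = (1/|G|) sum_C |C| * |chi(C)|^2 = (1/12)[1*|2|^2 + 1*|2|^2 + 2*|2|^2 + 2*|2|^2 + 3*|2|^2 + 3*|2|^2]
  = (1/12)[(4) + (4) + (8) + (8) + (12) + (12)] = 48/12 = 4.
A character is irreducible iff <chi, chi> = 1, so this representation is reducible.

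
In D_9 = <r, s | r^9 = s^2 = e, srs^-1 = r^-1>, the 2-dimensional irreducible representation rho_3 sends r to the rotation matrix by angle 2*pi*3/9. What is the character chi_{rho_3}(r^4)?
chi_{rho_3}(r^4) = 2*cos(2*pi*3*4/9) = -1

Working: rho_3(r^4) is rotation by angle 2*pi*3*4/9, whose trace is 2*cos(2*pi*3*4/9) = -1.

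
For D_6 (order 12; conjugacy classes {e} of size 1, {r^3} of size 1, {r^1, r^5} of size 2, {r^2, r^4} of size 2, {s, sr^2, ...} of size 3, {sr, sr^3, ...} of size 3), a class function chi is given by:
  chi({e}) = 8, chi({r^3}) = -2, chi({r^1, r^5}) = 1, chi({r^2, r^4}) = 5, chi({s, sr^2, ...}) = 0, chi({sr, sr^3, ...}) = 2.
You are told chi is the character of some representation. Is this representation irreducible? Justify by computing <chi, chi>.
Not irreducible (reducible): <chi, chi> = 11 > 1.

Reasoning: <chi, chi> = (1/|G|) sum_C |C| * |chi(C)|^2 = (1/12)[1*|8|^2 + 1*|-2|^2 + 2*|1|^2 + 2*|5|^2 + 3*|0|^2 + 3*|2|^2]
  = (1/12)[(64) + (4) + (2) + (50) + (0) + (12)] = 132/12 = 11.
A character is irreducible iff <chi, chi> = 1, so this representation is reducible.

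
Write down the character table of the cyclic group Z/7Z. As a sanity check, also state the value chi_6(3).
Character table of Z/7Z (irreps indexed chi_0,...,chi_6 with chi_k(m) = zeta_7^(k*m), zeta_7 = exp(2*pi*i/7)):
  irrep \ class  {0} (size 1)  {1} (size 1)    {2} (size 1)    {3} (size 1)    {4} (size 1)    {5} (size 1)    {6} (size 1)  
  chi_0          1             1               1               1               1               1               1             
  chi_1          1             exp(2*I*pi/7)   exp(4*I*pi/7)   exp(6*I*pi/7)   exp(-6*I*pi/7)  exp(-4*I*pi/7)  exp(-2*I*pi/7)
  chi_2          1             exp(4*I*pi/7)   exp(-6*I*pi/7)  exp(-2*I*pi/7)  exp(2*I*pi/7)   exp(6*I*pi/7)   exp(-4*I*pi/7)
  chi_3          1             exp(6*I*pi/7)   exp(-2*I*pi/7)  exp(4*I*pi/7)   exp(-4*I*pi/7)  exp(2*I*pi/7)   exp(-6*I*pi/7)
  chi_4          1             exp(-6*I*pi/7)  exp(2*I*pi/7)   exp(-4*I*pi/7)  exp(4*I*pi/7)   exp(-2*I*pi/7)  exp(6*I*pi/7) 
  chi_5          1             exp(-4*I*pi/7)  exp(6*I*pi/7)   exp(2*I*pi/7)   exp(-2*I*pi/7)  exp(-6*I*pi/7)  exp(4*I*pi/7) 
  chi_6          1             exp(-2*I*pi/7)  exp(-4*I*pi/7)  exp(-6*I*pi/7)  exp(6*I*pi/7)   exp(4*I*pi/7)   exp(2*I*pi/7) 

Spot check: chi_6(3) = zeta_7^(6*3) = zeta_7^18 = exp(-6*I*pi/7).

Working: Z/7Z is abelian, so all 7 irreducible complex representations are 1-dimensional. They are given by chi_k(m) = zeta_7^(k*m) for k = 0,...,6. Row orthogonality: sum_m chi_k(m) conj(chi_l(m)) = 7 * [k = l].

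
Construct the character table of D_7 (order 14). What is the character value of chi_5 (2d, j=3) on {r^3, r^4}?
Conjugacy classes: {e} of size 1, {r^1, r^6} of size 2, {r^2, r^5} of size 2, {r^3, r^4} of size 2, {s, sr, ..., sr^6} of size 7.
Character table:
  irrep \ class              {e} (size 1)  {r^1, r^6} (size 2)  {r^2, r^5} (size 2)  {r^3, r^4} (size 2)  {s, sr, ..., sr^6} (size 7)
  chi_1 (triv)               1             1                    1                    1                    1                          
  chi_2 (sign: r->1, s->-1)  1             1                    1                    1                    -1                         
  chi_3 (2d, j=1)            2             2*cos(2*pi/7)        -2*cos(3*pi/7)       -2*cos(pi/7)         0                          
  chi_4 (2d, j=2)            2             -2*cos(3*pi/7)       -2*cos(pi/7)         2*cos(2*pi/7)        0                          
  chi_5 (2d, j=3)            2             -2*cos(pi/7)         2*cos(2*pi/7)        -2*cos(3*pi/7)       0                          

Spot check: chi_5 (2d, j=3) on {r^3, r^4} = -2*cos(3*pi/7).

Argument: D_7 has order 2*7 = 14 with 5 conjugacy classes, hence 5 irreducibles. Sum of squared dims 1 + 1 + 4 + 4 + 4 = 14 = |G|. Linear characters come from the abelianisation; the 2-dimensional irreps have character r^k -> 2*cos(2*pi*j*k/7), reflections -> 0.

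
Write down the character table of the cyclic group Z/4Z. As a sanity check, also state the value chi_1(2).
Character table of Z/4Z (irreps indexed chi_0,...,chi_3 with chi_k(m) = zeta_4^(k*m), zeta_4 = exp(2*pi*i/4)):
  irrep \ class  {0} (size 1)  {1} (size 1)  {2} (size 1)  {3} (size 1)
  chi_0          1             1             1             1           
  chi_1          1             I             -1            -I          
  chi_2          1             -1            1             -1          
  chi_3          1             -I            -1            I           

Spot check: chi_1(2) = zeta_4^(1*2) = zeta_4^2 = -1.

Explanation: Z/4Z is abelian, so all 4 irreducible complex representations are 1-dimensional. They are given by chi_k(m) = zeta_4^(k*m) for k = 0,...,3. Row orthogonality: sum_m chi_k(m) conj(chi_l(m)) = 4 * [k = l].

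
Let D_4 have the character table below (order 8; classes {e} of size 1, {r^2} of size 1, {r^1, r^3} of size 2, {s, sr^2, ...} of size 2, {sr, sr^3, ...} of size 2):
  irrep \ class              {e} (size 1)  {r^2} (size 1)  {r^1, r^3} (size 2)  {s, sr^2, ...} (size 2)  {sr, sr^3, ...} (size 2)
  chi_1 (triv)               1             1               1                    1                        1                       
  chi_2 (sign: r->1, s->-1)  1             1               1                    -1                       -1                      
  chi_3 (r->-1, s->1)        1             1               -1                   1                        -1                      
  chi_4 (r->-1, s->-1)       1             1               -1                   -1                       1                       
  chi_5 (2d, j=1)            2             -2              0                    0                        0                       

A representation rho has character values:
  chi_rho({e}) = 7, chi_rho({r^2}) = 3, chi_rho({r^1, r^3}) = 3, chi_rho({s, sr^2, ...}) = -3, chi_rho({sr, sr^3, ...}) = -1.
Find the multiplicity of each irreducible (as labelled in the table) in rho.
Multiplicities: chi_1: 1, chi_2: 3, chi_3: 0, chi_4: 1, chi_5: 1.

Solution. Use <chi_rho, chi> = (1/|G|) sum_C |C| * chi_rho(C) * conj(chi(C)) with |G| = 8 for each irreducible chi in the table:
  <chi_rho, chi_1> = (1/8)[1*(7)*conj(1) + 1*(3)*conj(1) + 2*(3)*conj(1) + 2*(-3)*conj(1) + 2*(-1)*conj(1)]
      = (1/8)[(7) + (3) + (6) + (-6) + (-2)] = 8/8 = 1
  <chi_rho, chi_2> = (1/8)[1*(7)*conj(1) + 1*(3)*conj(1) + 2*(3)*conj(1) + 2*(-3)*conj(-1) + 2*(-1)*conj(-1)]
      = (1/8)[(7) + (3) + (6) + (6) + (2)] = 24/8 = 3
  <chi_rho, chi_3> = (1/8)[1*(7)*conj(1) + 1*(3)*conj(1) + 2*(3)*conj(-1) + 2*(-3)*conj(1) + 2*(-1)*conj(-1)]
      = (1/8)[(7) + (3) + (-6) + (-6) + (2)] = 0/8 = 0
  <chi_rho, chi_4> = (1/8)[1*(7)*conj(1) + 1*(3)*conj(1) + 2*(3)*conj(-1) + 2*(-3)*conj(-1) + 2*(-1)*conj(1)]
      = (1/8)[(7) + (3) + (-6) + (6) + (-2)] = 8/8 = 1
  <chi_rho, chi_5> = (1/8)[1*(7)*conj(2) + 1*(3)*conj(-2) + 2*(3)*conj(0) + 2*(-3)*conj(0) + 2*(-1)*conj(0)]
      = (1/8)[(14) + (-6) + (0) + (0) + (0)] = 8/8 = 1
Dimension check: dim(rho) = sum (mult * dim) = 1*1 + 3*1 + 0*1 + 1*1 + 1*2 = 7 = chi_rho(e) = 7.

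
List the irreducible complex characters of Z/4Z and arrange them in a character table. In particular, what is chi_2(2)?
Character table of Z/4Z (irreps indexed chi_0,...,chi_3 with chi_k(m) = zeta_4^(k*m), zeta_4 = exp(2*pi*i/4)):
  irrep \ class  {0} (size 1)  {1} (size 1)  {2} (size 1)  {3} (size 1)
  chi_0          1             1             1             1           
  chi_1          1             I             -1            -I          
  chi_2          1             -1            1             -1          
  chi_3          1             -I            -1            I           

Spot check: chi_2(2) = zeta_4^(2*2) = zeta_4^4 = 1.

Derivation: Z/4Z is abelian, so all 4 irreducible complex representations are 1-dimensional. They are given by chi_k(m) = zeta_4^(k*m) for k = 0,...,3. Row orthogonality: sum_m chi_k(m) conj(chi_l(m)) = 4 * [k = l].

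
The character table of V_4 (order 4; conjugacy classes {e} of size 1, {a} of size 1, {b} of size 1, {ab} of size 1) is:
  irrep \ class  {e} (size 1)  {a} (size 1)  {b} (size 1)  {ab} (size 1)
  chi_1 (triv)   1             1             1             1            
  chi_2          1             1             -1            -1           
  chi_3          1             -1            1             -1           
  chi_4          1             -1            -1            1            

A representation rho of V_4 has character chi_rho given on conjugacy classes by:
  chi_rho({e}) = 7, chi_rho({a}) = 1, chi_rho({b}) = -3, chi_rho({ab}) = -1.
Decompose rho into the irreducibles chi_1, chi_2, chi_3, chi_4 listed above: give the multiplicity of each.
Multiplicities: chi_1: 1, chi_2: 3, chi_3: 1, chi_4: 2.

Working: Use <chi_rho, chi> = (1/|G|) sum_C |C| * chi_rho(C) * conj(chi(C)) with |G| = 4 for each irreducible chi in the table:
  <chi_rho, chi_1> = (1/4)[1*(7)*conj(1) + 1*(1)*conj(1) + 1*(-3)*conj(1) + 1*(-1)*conj(1)]
      = (1/4)[(7) + (1) + (-3) + (-1)] = 4/4 = 1
  <chi_rho, chi_2> = (1/4)[1*(7)*conj(1) + 1*(1)*conj(1) + 1*(-3)*conj(-1) + 1*(-1)*conj(-1)]
      = (1/4)[(7) + (1) + (3) + (1)] = 12/4 = 3
  <chi_rho, chi_3> = (1/4)[1*(7)*conj(1) + 1*(1)*conj(-1) + 1*(-3)*conj(1) + 1*(-1)*conj(-1)]
      = (1/4)[(7) + (-1) + (-3) + (1)] = 4/4 = 1
  <chi_rho, chi_4> = (1/4)[1*(7)*conj(1) + 1*(1)*conj(-1) + 1*(-3)*conj(-1) + 1*(-1)*conj(1)]
      = (1/4)[(7) + (-1) + (3) + (-1)] = 8/4 = 2
Dimension check: dim(rho) = sum (mult * dim) = 1*1 + 3*1 + 1*1 + 2*1 = 7 = chi_rho(e) = 7.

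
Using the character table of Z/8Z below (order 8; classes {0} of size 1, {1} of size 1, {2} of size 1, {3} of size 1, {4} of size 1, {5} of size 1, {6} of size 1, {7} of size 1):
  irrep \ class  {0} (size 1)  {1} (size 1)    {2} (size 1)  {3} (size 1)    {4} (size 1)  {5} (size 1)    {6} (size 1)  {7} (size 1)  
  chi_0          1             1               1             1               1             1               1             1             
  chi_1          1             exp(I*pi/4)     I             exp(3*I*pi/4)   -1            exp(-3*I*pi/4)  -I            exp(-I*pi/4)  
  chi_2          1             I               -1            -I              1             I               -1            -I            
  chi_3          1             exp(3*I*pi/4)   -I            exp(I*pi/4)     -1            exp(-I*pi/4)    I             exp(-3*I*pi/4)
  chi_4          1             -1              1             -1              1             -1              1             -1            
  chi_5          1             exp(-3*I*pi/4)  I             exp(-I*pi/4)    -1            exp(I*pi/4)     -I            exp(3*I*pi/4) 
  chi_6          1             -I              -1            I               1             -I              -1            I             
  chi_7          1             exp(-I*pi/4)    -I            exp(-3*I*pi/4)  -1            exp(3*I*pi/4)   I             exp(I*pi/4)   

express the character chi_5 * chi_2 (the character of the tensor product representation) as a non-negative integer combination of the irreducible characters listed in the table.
chi_5 tensor chi_2 = chi_7 (all other irreducibles have multiplicity 0).

The character of a tensor product is the pointwise product (chi_5 * chi_2)(C) = chi_5(C) * chi_2(C):
  {0}: (1)*(1), {1}: (exp(-3*I*pi/4))*(I), {2}: (I)*(-1), {3}: (exp(-I*pi/4))*(-I), {4}: (-1)*(1), {5}: (exp(I*pi/4))*(I), {6}: (-I)*(-1), {7}: (exp(3*I*pi/4))*(-I)
so (chi_5 * chi_2) takes values
  {0} -> 1, {1} -> exp(-I*pi/4), {2} -> -I, {3} -> -exp(I*pi/4), {4} -> -1, {5} -> exp(3*I*pi/4), {6} -> I, {7} -> -exp(-3*I*pi/4).
Now take the inner product of this character with each irreducible chi from the table, <chi_5*chi_2, chi> = (1/8) sum_C |C| (chi_5*chi_2)(C) conj(chi(C)):
  <chi_5*chi_2, chi_0> = (1/8)[1*(1)*conj(1) + 1*(exp(-I*pi/4))*conj(1) + 1*(-I)*conj(1) + 1*(-exp(I*pi/4))*conj(1) + 1*(-1)*conj(1) + 1*(exp(3*I*pi/4))*conj(1) + 1*(I)*conj(1) + 1*(-exp(-3*I*pi/4))*conj(1)]
      = (1/8)[(1) + (exp(-I*pi/4)) + (-I) + (-exp(I*pi/4)) + (-1) + (exp(3*I*pi/4)) + (I) + (-exp(-3*I*pi/4))] = 0/8 = 0
  <chi_5*chi_2, chi_1> = (1/8)[1*(1)*conj(1) + 1*(exp(-I*pi/4))*conj(exp(I*pi/4)) + 1*(-I)*conj(I) + 1*(-exp(I*pi/4))*conj(exp(3*I*pi/4)) + 1*(-1)*conj(-1) + 1*(exp(3*I*pi/4))*conj(exp(-3*I*pi/4)) + 1*(I)*conj(-I) + 1*(-exp(-3*I*pi/4))*conj(exp(-I*pi/4))]
      = (1/8)[(1) + (-I) + (-1) + (I) + (1) + (-I) + (-1) + (I)] = 0/8 = 0
  <chi_5*chi_2, chi_2> = (1/8)[1*(1)*conj(1) + 1*(exp(-I*pi/4))*conj(I) + 1*(-I)*conj(-1) + 1*(-exp(I*pi/4))*conj(-I) + 1*(-1)*conj(1) + 1*(exp(3*I*pi/4))*conj(I) + 1*(I)*conj(-1) + 1*(-exp(-3*I*pi/4))*conj(-I)]
      = (1/8)[(1) + (-exp(I*pi/4)) + (I) + (-exp(3*I*pi/4)) + (-1) + (-exp(-3*I*pi/4)) + (-I) + (-exp(-I*pi/4))] = 0/8 = 0
  <chi_5*chi_2, chi_3> = (1/8)[1*(1)*conj(1) + 1*(exp(-I*pi/4))*conj(exp(3*I*pi/4)) + 1*(-I)*conj(-I) + 1*(-exp(I*pi/4))*conj(exp(I*pi/4)) + 1*(-1)*conj(-1) + 1*(exp(3*I*pi/4))*conj(exp(-I*pi/4)) + 1*(I)*conj(I) + 1*(-exp(-3*I*pi/4))*conj(exp(-3*I*pi/4))]
      = (1/8)[(1) + (-1) + (1) + (-1) + (1) + (-1) + (1) + (-1)] = 0/8 = 0
  <chi_5*chi_2, chi_4> = (1/8)[1*(1)*conj(1) + 1*(exp(-I*pi/4))*conj(-1) + 1*(-I)*conj(1) + 1*(-exp(I*pi/4))*conj(-1) + 1*(-1)*conj(1) + 1*(exp(3*I*pi/4))*conj(-1) + 1*(I)*conj(1) + 1*(-exp(-3*I*pi/4))*conj(-1)]
      = (1/8)[(1) + (-exp(-I*pi/4)) + (-I) + (exp(I*pi/4)) + (-1) + (-exp(3*I*pi/4)) + (I) + (exp(-3*I*pi/4))] = 0/8 = 0
  <chi_5*chi_2, chi_5> = (1/8)[1*(1)*conj(1) + 1*(exp(-I*pi/4))*conj(exp(-3*I*pi/4)) + 1*(-I)*conj(I) + 1*(-exp(I*pi/4))*conj(exp(-I*pi/4)) + 1*(-1)*conj(-1) + 1*(exp(3*I*pi/4))*conj(exp(I*pi/4)) + 1*(I)*conj(-I) + 1*(-exp(-3*I*pi/4))*conj(exp(3*I*pi/4))]
      = (1/8)[(1) + (I) + (-1) + (-I) + (1) + (I) + (-1) + (-I)] = 0/8 = 0
  <chi_5*chi_2, chi_6> = (1/8)[1*(1)*conj(1) + 1*(exp(-I*pi/4))*conj(-I) + 1*(-I)*conj(-1) + 1*(-exp(I*pi/4))*conj(I) + 1*(-1)*conj(1) + 1*(exp(3*I*pi/4))*conj(-I) + 1*(I)*conj(-1) + 1*(-exp(-3*I*pi/4))*conj(I)]
      = (1/8)[(1) + (exp(I*pi/4)) + (I) + (exp(3*I*pi/4)) + (-1) + (exp(-3*I*pi/4)) + (-I) + (exp(-I*pi/4))] = 0/8 = 0
  <chi_5*chi_2, chi_7> = (1/8)[1*(1)*conj(1) + 1*(exp(-I*pi/4))*conj(exp(-I*pi/4)) + 1*(-I)*conj(-I) + 1*(-exp(I*pi/4))*conj(exp(-3*I*pi/4)) + 1*(-1)*conj(-1) + 1*(exp(3*I*pi/4))*conj(exp(3*I*pi/4)) + 1*(I)*conj(I) + 1*(-exp(-3*I*pi/4))*conj(exp(I*pi/4))]
      = (1/8)[(1) + (1) + (1) + (1) + (1) + (1) + (1) + (1)] = 8/8 = 1
(Exp terms are combined using exp(i*s)*conj(exp(i*t)) = exp(i*(s-t)), and sums of them are collapsed using the identity that for every m > 1 the m distinct m-th roots of unity sum to 0, e.g. 1 + exp(2*I*pi/3) + exp(-2*I*pi/3) = 0.)
Hence the multiplicities are chi_7: 1. Dimension check: dim(chi_5)*dim(chi_2) = 1*1 = 1 and sum (mult * dim) = 1*1 = 1.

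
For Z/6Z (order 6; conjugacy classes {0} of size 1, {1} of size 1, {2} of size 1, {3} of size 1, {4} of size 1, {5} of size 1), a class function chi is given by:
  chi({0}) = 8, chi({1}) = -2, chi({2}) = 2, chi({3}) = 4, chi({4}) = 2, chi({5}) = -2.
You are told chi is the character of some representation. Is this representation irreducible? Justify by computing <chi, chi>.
Not irreducible (reducible): <chi, chi> = 16 > 1.

Working: <chi, chi> = (1/|G|) sum_C |C| * |chi(C)|^2 = (1/6)[1*|8|^2 + 1*|-2|^2 + 1*|2|^2 + 1*|4|^2 + 1*|2|^2 + 1*|-2|^2]
  = (1/6)[(64) + (4) + (4) + (16) + (4) + (4)] = 96/6 = 16.
(Exp terms are combined using exp(i*s)*conj(exp(i*t)) = exp(i*(s-t)), and sums of them are collapsed using the identity that for every m > 1 the m distinct m-th roots of unity sum to 0, e.g. 1 + exp(2*I*pi/3) + exp(-2*I*pi/3) = 0.)
A character is irreducible iff <chi, chi> = 1, so this representation is reducible.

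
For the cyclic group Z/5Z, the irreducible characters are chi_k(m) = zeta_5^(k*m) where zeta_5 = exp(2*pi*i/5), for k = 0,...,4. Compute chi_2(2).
chi_2(2) = zeta_5^4 = exp(-2*I*pi/5)

chi_2(2) = zeta_5^(2*2) = zeta_5^4. Since zeta_5^5 = 1, this equals zeta_5^4 = exp(2*pi*i*4/5) = exp(-2*I*pi/5).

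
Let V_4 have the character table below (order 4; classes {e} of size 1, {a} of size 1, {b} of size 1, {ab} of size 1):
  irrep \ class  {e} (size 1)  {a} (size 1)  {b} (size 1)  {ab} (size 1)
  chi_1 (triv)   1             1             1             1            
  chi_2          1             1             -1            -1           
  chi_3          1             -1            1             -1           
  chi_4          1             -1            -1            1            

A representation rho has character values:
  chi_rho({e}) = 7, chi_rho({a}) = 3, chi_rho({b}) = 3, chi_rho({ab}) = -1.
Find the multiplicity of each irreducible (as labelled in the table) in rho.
Multiplicities: chi_1: 3, chi_2: 2, chi_3: 2, chi_4: 0.

Why: Use <chi_rho, chi> = (1/|G|) sum_C |C| * chi_rho(C) * conj(chi(C)) with |G| = 4 for each irreducible chi in the table:
  <chi_rho, chi_1> = (1/4)[1*(7)*conj(1) + 1*(3)*conj(1) + 1*(3)*conj(1) + 1*(-1)*conj(1)]
      = (1/4)[(7) + (3) + (3) + (-1)] = 12/4 = 3
  <chi_rho, chi_2> = (1/4)[1*(7)*conj(1) + 1*(3)*conj(1) + 1*(3)*conj(-1) + 1*(-1)*conj(-1)]
      = (1/4)[(7) + (3) + (-3) + (1)] = 8/4 = 2
  <chi_rho, chi_3> = (1/4)[1*(7)*conj(1) + 1*(3)*conj(-1) + 1*(3)*conj(1) + 1*(-1)*conj(-1)]
      = (1/4)[(7) + (-3) + (3) + (1)] = 8/4 = 2
  <chi_rho, chi_4> = (1/4)[1*(7)*conj(1) + 1*(3)*conj(-1) + 1*(3)*conj(-1) + 1*(-1)*conj(1)]
      = (1/4)[(7) + (-3) + (-3) + (-1)] = 0/4 = 0
Dimension check: dim(rho) = sum (mult * dim) = 3*1 + 2*1 + 2*1 + 0*1 = 7 = chi_rho(e) = 7.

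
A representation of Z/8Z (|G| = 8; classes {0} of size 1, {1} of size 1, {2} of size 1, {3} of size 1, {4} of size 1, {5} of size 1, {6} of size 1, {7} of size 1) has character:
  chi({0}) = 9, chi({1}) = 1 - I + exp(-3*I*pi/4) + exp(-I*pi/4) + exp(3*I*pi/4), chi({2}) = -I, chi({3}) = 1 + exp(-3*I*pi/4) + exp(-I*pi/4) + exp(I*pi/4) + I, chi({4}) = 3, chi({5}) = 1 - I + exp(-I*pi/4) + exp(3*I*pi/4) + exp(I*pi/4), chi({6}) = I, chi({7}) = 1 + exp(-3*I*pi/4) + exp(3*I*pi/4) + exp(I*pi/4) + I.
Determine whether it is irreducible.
Not irreducible (reducible): <chi, chi> = 13 > 1.

Working: <chi, chi> = (1/|G|) sum_C |C| * |chi(C)|^2 = (1/8)[1*|9|^2 + 1*|1 - I + exp(-3*I*pi/4) + exp(-I*pi/4) + exp(3*I*pi/4)|^2 + 1*|-I|^2 + 1*|1 + exp(-3*I*pi/4) + exp(-I*pi/4) + exp(I*pi/4) + I|^2 + 1*|3|^2 + 1*|1 - I + exp(-I*pi/4) + exp(3*I*pi/4) + exp(I*pi/4)|^2 + 1*|I|^2 + 1*|1 + exp(-3*I*pi/4) + exp(3*I*pi/4) + exp(I*pi/4) + I|^2]
  = (1/8)[(81) + (3) + (1) + (3) + (9) + (3) + (1) + (3)] = 104/8 = 13.
(Exp terms are combined using exp(i*s)*conj(exp(i*t)) = exp(i*(s-t)), and sums of them are collapsed using the identity that for every m > 1 the m distinct m-th roots of unity sum to 0, e.g. 1 + exp(2*I*pi/3) + exp(-2*I*pi/3) = 0.)
A character is irreducible iff <chi, chi> = 1, so this representation is reducible.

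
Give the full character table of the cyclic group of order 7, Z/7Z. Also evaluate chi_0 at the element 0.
Character table of Z/7Z (irreps indexed chi_0,...,chi_6 with chi_k(m) = zeta_7^(k*m), zeta_7 = exp(2*pi*i/7)):
  irrep \ class  {0} (size 1)  {1} (size 1)    {2} (size 1)    {3} (size 1)    {4} (size 1)    {5} (size 1)    {6} (size 1)  
  chi_0          1             1               1               1               1               1               1             
  chi_1          1             exp(2*I*pi/7)   exp(4*I*pi/7)   exp(6*I*pi/7)   exp(-6*I*pi/7)  exp(-4*I*pi/7)  exp(-2*I*pi/7)
  chi_2          1             exp(4*I*pi/7)   exp(-6*I*pi/7)  exp(-2*I*pi/7)  exp(2*I*pi/7)   exp(6*I*pi/7)   exp(-4*I*pi/7)
  chi_3          1             exp(6*I*pi/7)   exp(-2*I*pi/7)  exp(4*I*pi/7)   exp(-4*I*pi/7)  exp(2*I*pi/7)   exp(-6*I*pi/7)
  chi_4          1             exp(-6*I*pi/7)  exp(2*I*pi/7)   exp(-4*I*pi/7)  exp(4*I*pi/7)   exp(-2*I*pi/7)  exp(6*I*pi/7) 
  chi_5          1             exp(-4*I*pi/7)  exp(6*I*pi/7)   exp(2*I*pi/7)   exp(-2*I*pi/7)  exp(-6*I*pi/7)  exp(4*I*pi/7) 
  chi_6          1             exp(-2*I*pi/7)  exp(-4*I*pi/7)  exp(-6*I*pi/7)  exp(6*I*pi/7)   exp(4*I*pi/7)   exp(2*I*pi/7) 

Spot check: chi_0(0) = zeta_7^(0*0) = zeta_7^0 = 1.

Proof sketch: Z/7Z is abelian, so all 7 irreducible complex representations are 1-dimensional. They are given by chi_k(m) = zeta_7^(k*m) for k = 0,...,6. Row orthogonality: sum_m chi_k(m) conj(chi_l(m)) = 7 * [k = l].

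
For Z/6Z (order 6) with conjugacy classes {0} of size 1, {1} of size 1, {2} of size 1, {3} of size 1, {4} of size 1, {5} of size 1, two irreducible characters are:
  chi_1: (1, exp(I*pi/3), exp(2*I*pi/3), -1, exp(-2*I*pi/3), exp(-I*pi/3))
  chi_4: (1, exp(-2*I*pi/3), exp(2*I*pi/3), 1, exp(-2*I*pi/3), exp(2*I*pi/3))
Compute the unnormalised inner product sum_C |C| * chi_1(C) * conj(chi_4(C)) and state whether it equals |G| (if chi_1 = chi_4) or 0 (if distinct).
Sum = 0; so <chi_1, chi_4> = 0 (distinct irreducibles are orthogonal).

Argument: Compute term by term over conjugacy classes (|C| * chi_1(C) * conj(chi_4(C))):
  1*(1)*conj(1) + 1*(exp(I*pi/3))*conj(exp(-2*I*pi/3)) + 1*(exp(2*I*pi/3))*conj(exp(2*I*pi/3)) + 1*(-1)*conj(1) + 1*(exp(-2*I*pi/3))*conj(exp(-2*I*pi/3)) + 1*(exp(-I*pi/3))*conj(exp(2*I*pi/3))
  = (1) + (-1) + (1) + (-1) + (1) + (-1)
  = 0.
(Exp terms are combined using exp(i*s)*conj(exp(i*t)) = exp(i*(s-t)), and sums of them are collapsed using the identity that for every m > 1 the m distinct m-th roots of unity sum to 0, e.g. 1 + exp(2*I*pi/3) + exp(-2*I*pi/3) = 0.)
Dividing by |G| = 6 gives 0/6 = 0, matching the row-orthogonality relation <chi_1, chi_4> = [chi_1 = chi_4].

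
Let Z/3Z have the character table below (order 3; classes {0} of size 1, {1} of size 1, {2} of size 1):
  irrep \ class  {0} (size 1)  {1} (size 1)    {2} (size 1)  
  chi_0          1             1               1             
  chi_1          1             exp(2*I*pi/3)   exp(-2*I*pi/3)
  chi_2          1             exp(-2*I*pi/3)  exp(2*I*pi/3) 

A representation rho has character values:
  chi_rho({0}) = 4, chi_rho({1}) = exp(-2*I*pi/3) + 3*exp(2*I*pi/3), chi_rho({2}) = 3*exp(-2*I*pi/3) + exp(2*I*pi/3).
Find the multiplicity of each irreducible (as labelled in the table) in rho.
Multiplicities: chi_0: 0, chi_1: 3, chi_2: 1.

Argument: Use <chi_rho, chi> = (1/|G|) sum_C |C| * chi_rho(C) * conj(chi(C)) with |G| = 3 for each irreducible chi in the table:
  <chi_rho, chi_0> = (1/3)[1*(4)*conj(1) + 1*(exp(-2*I*pi/3) + 3*exp(2*I*pi/3))*conj(1) + 1*(3*exp(-2*I*pi/3) + exp(2*I*pi/3))*conj(1)]
      = (1/3)[(4) + (exp(-2*I*pi/3) + 3*exp(2*I*pi/3)) + (3*exp(-2*I*pi/3) + exp(2*I*pi/3))] = 0/3 = 0
  <chi_rho, chi_1> = (1/3)[1*(4)*conj(1) + 1*(exp(-2*I*pi/3) + 3*exp(2*I*pi/3))*conj(exp(2*I*pi/3)) + 1*(3*exp(-2*I*pi/3) + exp(2*I*pi/3))*conj(exp(-2*I*pi/3))]
      = (1/3)[(4) + (3 + exp(2*I*pi/3)) + (3 + exp(-2*I*pi/3))] = 9/3 = 3
  <chi_rho, chi_2> = (1/3)[1*(4)*conj(1) + 1*(exp(-2*I*pi/3) + 3*exp(2*I*pi/3))*conj(exp(-2*I*pi/3)) + 1*(3*exp(-2*I*pi/3) + exp(2*I*pi/3))*conj(exp(2*I*pi/3))]
      = (1/3)[(4) + (1 + 3*exp(-2*I*pi/3)) + (1 + 3*exp(2*I*pi/3))] = 3/3 = 1
(Exp terms are combined using exp(i*s)*conj(exp(i*t)) = exp(i*(s-t)), and sums of them are collapsed using the identity that for every m > 1 the m distinct m-th roots of unity sum to 0, e.g. 1 + exp(2*I*pi/3) + exp(-2*I*pi/3) = 0.)
Dimension check: dim(rho) = sum (mult * dim) = 0*1 + 3*1 + 1*1 = 4 = chi_rho(e) = 4.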